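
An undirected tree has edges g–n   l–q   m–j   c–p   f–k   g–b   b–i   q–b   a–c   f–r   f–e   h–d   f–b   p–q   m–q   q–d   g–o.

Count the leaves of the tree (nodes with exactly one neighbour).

10

Degree-1 nodes: a, e, h, i, j, k, l, n, o, r — 10 of them.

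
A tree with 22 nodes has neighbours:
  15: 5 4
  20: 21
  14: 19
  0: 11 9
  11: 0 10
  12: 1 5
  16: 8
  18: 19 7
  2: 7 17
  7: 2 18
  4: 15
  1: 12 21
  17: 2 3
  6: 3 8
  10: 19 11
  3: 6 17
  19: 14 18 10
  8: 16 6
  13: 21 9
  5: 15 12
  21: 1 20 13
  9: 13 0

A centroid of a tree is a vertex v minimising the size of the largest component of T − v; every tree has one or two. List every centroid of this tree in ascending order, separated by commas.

If 11 is removed the pieces have sizes 11, 10, all ≤ ⌊22/2⌋ = 11.
10 is adjacent to 11 and is also a centroid (the largest component after removing it is likewise 11).

10, 11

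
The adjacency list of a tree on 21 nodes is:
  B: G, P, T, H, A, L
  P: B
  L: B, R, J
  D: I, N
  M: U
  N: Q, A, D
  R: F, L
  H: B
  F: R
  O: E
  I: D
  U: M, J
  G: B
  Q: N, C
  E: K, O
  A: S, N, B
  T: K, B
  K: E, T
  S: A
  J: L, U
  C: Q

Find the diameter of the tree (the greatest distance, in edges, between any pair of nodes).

8

A longest path is I-D-N-A-B-L-J-U-M, with 8 edges.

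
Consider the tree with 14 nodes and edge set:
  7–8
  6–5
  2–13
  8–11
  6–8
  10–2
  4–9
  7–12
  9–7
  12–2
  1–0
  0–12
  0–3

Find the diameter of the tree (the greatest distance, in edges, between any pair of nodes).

A longest path is 5 – 6 – 8 – 7 – 12 – 2 – 13, with 6 edges.

6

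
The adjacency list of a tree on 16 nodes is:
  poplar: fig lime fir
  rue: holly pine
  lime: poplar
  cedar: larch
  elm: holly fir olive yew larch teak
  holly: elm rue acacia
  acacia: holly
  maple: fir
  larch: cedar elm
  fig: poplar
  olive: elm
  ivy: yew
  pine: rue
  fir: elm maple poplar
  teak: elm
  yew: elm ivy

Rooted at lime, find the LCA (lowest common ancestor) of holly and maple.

Ancestors of holly (toward the root): holly, elm, fir, poplar, lime.
Ancestors of maple: maple, fir, poplar, lime.
The deepest node appearing in both lists is fir.

fir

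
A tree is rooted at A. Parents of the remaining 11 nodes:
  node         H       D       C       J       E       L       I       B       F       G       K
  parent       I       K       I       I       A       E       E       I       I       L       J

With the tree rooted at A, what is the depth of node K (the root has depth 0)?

A → E → I → J → K — 4 edges.

4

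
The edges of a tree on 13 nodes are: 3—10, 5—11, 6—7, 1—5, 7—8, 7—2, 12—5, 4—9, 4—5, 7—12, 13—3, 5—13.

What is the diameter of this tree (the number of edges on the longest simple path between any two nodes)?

A longest path is 10 – 3 – 13 – 5 – 12 – 7 – 6, with 6 edges.

6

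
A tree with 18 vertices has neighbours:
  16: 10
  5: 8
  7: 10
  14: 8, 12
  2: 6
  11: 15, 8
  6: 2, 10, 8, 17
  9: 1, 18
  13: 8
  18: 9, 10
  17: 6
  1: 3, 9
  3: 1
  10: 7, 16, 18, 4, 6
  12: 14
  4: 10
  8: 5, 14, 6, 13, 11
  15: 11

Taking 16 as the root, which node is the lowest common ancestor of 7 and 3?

Path 7→root: 7 10 16; path 3→root: 3 1 9 18 10 16.
First common node: 10.

10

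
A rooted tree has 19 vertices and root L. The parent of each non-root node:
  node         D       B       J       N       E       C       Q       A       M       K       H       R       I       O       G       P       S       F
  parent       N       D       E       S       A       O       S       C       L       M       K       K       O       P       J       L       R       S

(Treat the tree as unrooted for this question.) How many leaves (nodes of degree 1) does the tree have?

Exactly 6 nodes have a single neighbour: B, F, G, H, I, Q.

6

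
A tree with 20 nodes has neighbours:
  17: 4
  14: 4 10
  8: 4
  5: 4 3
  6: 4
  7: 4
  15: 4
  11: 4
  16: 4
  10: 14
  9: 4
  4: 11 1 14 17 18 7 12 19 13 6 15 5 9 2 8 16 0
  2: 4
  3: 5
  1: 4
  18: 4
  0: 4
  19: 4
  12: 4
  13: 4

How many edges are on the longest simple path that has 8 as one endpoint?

3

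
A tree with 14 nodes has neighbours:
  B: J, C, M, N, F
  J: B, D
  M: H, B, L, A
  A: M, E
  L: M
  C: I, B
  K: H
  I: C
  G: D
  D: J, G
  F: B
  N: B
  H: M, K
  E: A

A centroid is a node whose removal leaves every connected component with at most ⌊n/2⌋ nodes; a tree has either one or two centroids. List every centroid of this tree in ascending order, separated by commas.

If B is removed the pieces have sizes 6, 3, 2, 1, 1, all ≤ ⌊14/2⌋ = 7.
Every other node leaves some component of size > 7, so the centroid is unique.

B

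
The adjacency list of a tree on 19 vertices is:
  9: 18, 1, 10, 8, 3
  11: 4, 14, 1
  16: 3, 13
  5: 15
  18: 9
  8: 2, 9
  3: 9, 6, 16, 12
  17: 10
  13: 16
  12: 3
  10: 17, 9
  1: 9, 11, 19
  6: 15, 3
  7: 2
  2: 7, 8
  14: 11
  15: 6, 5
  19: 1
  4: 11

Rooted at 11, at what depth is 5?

6

Path from 11 to 5: 11 → 1 → 9 → 3 → 6 → 15 → 5, which has 6 edges.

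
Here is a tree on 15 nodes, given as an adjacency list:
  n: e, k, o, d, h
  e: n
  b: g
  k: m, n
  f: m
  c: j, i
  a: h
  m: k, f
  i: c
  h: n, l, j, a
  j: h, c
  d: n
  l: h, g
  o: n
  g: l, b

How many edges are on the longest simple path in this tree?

7

A longest path is b – g – l – h – n – k – m – f, with 7 edges.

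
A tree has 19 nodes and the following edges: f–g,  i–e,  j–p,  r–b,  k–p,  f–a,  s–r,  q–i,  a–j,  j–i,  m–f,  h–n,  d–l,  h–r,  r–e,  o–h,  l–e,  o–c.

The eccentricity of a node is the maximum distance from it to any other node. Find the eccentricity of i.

5

A farthest node from i is c.
The path i – e – r – h – o – c has 5 edges.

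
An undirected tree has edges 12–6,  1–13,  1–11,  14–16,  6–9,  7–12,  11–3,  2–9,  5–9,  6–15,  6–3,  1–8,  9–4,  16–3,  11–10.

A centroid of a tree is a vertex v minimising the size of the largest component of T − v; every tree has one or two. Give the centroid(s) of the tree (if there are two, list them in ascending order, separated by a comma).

3, 6

Delete 3: the remaining components have sizes 8, 5, 2. Max 8 ≤ 8, so 3 is a centroid.
Its neighbour 6 also leaves a largest component of size 8, so both are centroids.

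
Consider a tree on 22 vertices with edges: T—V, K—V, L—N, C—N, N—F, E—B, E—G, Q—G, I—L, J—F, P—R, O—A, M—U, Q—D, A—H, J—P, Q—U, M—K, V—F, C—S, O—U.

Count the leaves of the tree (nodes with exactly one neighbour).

7

The leaves are B, D, H, I, R, S, T.
That is 7 leaves.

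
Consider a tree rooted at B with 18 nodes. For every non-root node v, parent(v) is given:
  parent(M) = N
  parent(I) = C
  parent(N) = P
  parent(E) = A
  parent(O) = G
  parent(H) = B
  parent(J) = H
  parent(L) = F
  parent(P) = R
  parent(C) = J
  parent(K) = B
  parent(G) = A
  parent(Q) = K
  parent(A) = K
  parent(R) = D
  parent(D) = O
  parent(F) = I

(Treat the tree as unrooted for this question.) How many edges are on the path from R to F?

The path is R - D - O - G - A - K - B - H - J - C - I - F, which has 11 edges.

11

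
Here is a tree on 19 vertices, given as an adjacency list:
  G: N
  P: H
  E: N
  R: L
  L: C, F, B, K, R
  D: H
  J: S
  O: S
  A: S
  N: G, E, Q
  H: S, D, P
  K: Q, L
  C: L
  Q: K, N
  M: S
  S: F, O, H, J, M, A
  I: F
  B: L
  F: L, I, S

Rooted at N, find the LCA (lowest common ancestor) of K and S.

K

Path K→root: K Q N; path S→root: S F L K Q N.
First common node: K.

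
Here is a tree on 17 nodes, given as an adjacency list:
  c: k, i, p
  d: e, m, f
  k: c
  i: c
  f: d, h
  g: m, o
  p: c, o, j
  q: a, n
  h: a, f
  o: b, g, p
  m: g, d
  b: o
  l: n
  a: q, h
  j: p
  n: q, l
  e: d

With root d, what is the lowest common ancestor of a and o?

d

Ancestors of a (toward the root): a, h, f, d.
Ancestors of o: o, g, m, d.
The deepest node appearing in both lists is d.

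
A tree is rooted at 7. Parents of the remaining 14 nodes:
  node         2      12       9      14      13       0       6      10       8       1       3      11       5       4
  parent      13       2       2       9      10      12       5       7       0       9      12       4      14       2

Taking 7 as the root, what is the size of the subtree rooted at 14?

3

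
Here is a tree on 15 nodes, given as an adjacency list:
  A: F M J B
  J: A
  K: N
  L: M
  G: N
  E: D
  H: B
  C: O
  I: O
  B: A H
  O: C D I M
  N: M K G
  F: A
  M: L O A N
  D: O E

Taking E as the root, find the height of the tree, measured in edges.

A deepest node is H, reached by E → D → O → M → A → B → H.
That path has 6 edges, so the height is 6.

6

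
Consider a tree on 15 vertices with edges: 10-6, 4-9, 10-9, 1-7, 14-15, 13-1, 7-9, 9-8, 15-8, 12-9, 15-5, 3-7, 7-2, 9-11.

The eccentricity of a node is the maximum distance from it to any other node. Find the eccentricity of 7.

4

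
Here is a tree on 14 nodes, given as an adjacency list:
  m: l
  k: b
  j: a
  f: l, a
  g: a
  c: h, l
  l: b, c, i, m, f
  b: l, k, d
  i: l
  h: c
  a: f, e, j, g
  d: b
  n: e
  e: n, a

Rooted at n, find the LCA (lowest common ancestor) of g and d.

Ancestors of g (toward the root): g, a, e, n.
Ancestors of d: d, b, l, f, a, e, n.
The deepest node appearing in both lists is a.

a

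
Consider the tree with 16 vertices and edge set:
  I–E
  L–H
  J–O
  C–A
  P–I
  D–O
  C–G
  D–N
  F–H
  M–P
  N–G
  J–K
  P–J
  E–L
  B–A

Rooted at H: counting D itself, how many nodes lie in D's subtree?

6

The subtree rooted at D contains: D, N, G, C, A, B — 6 nodes.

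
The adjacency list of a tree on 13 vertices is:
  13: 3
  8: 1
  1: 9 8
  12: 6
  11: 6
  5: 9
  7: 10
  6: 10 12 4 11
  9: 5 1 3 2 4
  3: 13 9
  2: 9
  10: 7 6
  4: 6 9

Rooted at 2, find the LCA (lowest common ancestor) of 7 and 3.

9

7's ancestor chain is 7, 10, 6, 4, 9, 2 and 3's is 3, 9, 2; they first meet at 9.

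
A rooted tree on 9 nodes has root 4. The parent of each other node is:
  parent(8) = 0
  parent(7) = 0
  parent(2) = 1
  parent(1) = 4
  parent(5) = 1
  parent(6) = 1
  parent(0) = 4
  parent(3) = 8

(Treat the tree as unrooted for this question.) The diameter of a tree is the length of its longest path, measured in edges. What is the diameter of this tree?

5

A longest path is 2 - 1 - 4 - 0 - 8 - 3, with 5 edges.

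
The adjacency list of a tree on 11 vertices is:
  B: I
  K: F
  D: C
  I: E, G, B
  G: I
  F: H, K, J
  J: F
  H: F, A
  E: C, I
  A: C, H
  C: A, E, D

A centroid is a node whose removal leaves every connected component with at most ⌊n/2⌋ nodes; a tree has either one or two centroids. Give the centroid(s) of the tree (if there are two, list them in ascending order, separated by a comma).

C

If C is removed the pieces have sizes 5, 4, 1, all ≤ ⌊11/2⌋ = 5.
Every other node leaves some component of size > 5, so the centroid is unique.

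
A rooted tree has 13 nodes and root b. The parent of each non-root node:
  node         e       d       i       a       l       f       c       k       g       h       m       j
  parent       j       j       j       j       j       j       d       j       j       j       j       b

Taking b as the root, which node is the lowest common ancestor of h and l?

Path h→root: h j b; path l→root: l j b.
First common node: j.

j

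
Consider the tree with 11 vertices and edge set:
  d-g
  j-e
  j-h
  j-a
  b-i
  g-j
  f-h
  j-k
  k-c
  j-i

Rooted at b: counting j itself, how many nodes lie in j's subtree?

The subtree rooted at j contains: j, h, k, e, g, a, f, c, d — 9 nodes.

9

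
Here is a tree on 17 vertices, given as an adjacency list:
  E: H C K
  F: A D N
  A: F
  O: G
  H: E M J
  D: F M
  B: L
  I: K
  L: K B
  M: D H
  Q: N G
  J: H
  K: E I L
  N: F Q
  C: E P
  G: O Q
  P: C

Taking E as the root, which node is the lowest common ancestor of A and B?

E

A's ancestor chain is A, F, D, M, H, E and B's is B, L, K, E; they first meet at E.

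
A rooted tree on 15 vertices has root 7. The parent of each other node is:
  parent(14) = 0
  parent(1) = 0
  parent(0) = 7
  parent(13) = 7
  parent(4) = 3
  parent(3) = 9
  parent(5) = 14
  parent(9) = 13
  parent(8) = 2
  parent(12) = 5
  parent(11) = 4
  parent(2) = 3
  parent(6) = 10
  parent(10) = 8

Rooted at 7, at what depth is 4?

4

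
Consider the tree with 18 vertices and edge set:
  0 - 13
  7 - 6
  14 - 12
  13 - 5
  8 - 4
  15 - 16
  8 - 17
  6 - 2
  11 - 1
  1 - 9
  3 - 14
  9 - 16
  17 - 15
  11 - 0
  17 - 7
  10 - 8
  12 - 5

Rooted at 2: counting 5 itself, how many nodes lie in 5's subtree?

4

The subtree rooted at 5 contains: 5, 12, 14, 3 — 4 nodes.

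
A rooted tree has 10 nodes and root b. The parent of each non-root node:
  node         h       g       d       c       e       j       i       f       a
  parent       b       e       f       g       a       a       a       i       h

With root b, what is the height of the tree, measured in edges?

5

d sits deepest: b-h-a-i-f-d — 5 edges from the root.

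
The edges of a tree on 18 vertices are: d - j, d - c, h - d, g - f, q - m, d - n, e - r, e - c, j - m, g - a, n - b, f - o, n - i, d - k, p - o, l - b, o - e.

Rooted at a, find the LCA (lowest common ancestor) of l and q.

d

l's ancestor chain is l, b, n, d, c, e, o, f, g, a and q's is q, m, j, d, c, e, o, f, g, a; they first meet at d.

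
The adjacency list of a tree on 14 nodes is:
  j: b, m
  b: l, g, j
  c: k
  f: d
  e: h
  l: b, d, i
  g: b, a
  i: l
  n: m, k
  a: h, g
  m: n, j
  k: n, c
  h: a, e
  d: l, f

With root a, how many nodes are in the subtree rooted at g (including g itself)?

11

Descendants of g (including itself): g, b, l, j, d, i, m, f, n, k, c. That's 11.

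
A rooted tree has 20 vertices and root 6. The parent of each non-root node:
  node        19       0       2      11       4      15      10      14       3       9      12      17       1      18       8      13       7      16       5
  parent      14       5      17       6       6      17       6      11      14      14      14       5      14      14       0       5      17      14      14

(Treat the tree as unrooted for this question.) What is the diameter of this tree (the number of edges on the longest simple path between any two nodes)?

6

Starting from 10, a farthest node is 15 at distance 6.
One longest path: 10 – 6 – 11 – 14 – 5 – 17 – 15.
So the diameter is 6.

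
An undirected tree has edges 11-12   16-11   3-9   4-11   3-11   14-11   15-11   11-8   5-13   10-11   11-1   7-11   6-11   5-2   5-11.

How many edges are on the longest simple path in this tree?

4

Starting from 9, a farthest node is 13 at distance 4.
One longest path: 9 - 3 - 11 - 5 - 13.
So the diameter is 4.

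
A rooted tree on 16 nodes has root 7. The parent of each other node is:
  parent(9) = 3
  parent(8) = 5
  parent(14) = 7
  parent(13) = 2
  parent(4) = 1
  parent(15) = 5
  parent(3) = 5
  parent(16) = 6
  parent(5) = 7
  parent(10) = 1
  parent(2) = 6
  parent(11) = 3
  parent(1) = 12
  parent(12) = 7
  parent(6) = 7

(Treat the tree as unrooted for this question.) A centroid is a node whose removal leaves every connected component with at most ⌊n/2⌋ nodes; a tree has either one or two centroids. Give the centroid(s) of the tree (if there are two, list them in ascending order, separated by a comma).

Removing 7 splits the tree into components of sizes 6, 4, 4, 1; the largest is 6 ≤ ⌊16/2⌋ = 8.
Every other node leaves some component of size > 8, so the centroid is unique.

7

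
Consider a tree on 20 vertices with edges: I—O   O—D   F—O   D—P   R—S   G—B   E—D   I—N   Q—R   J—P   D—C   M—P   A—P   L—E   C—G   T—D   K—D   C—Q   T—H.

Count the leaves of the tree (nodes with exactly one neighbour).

10

Degree-1 nodes: A, B, F, H, J, K, L, M, N, S — 10 of them.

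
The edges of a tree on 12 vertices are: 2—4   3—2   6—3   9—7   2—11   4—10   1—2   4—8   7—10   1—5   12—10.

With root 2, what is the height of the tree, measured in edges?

9 sits deepest: 2-4-10-7-9 — 4 edges from the root.

4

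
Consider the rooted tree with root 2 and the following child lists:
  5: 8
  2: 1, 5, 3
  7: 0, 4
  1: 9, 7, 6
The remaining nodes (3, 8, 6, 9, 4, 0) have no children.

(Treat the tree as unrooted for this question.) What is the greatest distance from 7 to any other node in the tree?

4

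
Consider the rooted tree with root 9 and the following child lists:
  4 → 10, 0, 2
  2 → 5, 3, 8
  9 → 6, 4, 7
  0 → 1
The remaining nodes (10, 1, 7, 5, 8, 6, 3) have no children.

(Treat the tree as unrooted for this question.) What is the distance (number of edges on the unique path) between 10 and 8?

3

The path is 10–4–2–8, which has 3 edges.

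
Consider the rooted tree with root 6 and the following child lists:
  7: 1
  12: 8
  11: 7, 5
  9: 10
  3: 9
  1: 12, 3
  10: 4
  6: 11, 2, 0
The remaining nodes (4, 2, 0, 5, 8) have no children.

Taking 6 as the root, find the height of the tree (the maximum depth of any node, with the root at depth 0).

4 sits deepest: 6 → 11 → 7 → 1 → 3 → 9 → 10 → 4 — 7 edges from the root.

7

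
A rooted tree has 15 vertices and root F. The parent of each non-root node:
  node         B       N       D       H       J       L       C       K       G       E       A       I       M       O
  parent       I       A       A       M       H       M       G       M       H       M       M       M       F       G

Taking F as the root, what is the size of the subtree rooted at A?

3

A's subtree: {A, N, D}, size 3.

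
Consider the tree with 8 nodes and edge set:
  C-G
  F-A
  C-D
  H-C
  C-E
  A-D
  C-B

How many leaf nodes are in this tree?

5

Exactly 5 nodes have a single neighbour: B, E, F, G, H.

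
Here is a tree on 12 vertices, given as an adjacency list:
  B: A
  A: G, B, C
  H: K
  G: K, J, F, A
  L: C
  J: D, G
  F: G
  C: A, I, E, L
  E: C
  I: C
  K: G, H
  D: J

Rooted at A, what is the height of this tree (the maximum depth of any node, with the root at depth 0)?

3

H sits deepest: A–G–K–H — 3 edges from the root.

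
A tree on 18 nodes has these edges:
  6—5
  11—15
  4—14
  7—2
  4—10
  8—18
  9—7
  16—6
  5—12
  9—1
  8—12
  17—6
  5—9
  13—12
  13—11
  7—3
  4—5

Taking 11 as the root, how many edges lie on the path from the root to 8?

3

Path from 11 to 8: 11 – 13 – 12 – 8, which has 3 edges.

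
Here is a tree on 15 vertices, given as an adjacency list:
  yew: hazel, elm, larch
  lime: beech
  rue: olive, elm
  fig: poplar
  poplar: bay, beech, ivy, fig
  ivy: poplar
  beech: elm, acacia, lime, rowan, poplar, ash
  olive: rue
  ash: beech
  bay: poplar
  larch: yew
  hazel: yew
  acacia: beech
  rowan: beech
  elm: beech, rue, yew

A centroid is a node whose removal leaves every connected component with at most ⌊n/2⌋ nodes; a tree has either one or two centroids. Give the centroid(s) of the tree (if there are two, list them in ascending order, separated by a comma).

beech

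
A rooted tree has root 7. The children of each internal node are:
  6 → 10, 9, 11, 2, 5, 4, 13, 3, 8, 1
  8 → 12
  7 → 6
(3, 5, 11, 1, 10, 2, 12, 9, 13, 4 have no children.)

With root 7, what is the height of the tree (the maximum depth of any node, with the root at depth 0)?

3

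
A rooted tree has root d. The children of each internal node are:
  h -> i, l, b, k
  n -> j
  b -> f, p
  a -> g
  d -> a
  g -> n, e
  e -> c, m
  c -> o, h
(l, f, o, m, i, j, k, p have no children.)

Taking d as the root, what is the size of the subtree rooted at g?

Descendants of g (including itself): g, e, n, c, m, j, h, o, b, k, i, l, f, p. That's 14.

14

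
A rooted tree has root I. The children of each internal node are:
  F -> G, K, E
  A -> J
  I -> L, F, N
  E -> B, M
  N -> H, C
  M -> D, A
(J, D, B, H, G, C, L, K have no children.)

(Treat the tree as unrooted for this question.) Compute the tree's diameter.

7

BFS from J reaches C last, at distance 7; BFS from C confirms no node is farther.
Path: J - A - M - E - F - I - N - C.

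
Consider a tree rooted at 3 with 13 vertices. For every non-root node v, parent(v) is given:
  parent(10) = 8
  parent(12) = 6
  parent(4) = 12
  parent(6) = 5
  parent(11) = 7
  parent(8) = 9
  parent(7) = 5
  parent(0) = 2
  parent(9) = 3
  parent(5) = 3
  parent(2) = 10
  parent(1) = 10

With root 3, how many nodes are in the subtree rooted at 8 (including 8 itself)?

5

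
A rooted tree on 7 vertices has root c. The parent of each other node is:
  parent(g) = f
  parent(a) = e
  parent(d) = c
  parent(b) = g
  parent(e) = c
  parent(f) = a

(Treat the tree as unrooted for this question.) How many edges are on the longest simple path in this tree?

A longest path is b - g - f - a - e - c - d, with 6 edges.

6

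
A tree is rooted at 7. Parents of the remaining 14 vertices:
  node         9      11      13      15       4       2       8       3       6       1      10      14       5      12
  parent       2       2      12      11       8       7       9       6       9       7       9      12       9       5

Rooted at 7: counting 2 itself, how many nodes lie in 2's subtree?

13

Descendants of 2 (including itself): 2, 9, 11, 6, 5, 10, 8, 15, 3, 12, 4, 14, 13. That's 13.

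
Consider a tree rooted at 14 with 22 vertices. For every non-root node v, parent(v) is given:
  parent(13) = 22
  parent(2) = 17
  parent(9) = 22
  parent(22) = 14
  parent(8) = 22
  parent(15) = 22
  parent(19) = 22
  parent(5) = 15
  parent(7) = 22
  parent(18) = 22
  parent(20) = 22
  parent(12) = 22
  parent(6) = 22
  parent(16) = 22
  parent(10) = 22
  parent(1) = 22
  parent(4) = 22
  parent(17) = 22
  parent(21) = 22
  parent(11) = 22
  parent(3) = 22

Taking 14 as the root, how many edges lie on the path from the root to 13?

14–22–13 — 2 edges.

2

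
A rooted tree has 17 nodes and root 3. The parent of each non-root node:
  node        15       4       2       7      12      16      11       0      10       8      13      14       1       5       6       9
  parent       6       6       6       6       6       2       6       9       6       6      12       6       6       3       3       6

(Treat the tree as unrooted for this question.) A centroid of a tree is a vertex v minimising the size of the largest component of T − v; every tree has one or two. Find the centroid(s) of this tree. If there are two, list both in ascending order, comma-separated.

Delete 6: the remaining components have sizes 2, 2, 2, 2, 1, 1, 1, 1, 1, 1, 1, 1. Max 2 ≤ 8, so 6 is a centroid.
Every other node leaves some component of size > 8, so the centroid is unique.

6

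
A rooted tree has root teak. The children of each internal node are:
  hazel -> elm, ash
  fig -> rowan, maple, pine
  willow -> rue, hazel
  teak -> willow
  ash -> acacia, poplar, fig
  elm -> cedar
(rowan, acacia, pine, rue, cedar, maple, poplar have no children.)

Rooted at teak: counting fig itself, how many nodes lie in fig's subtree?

The subtree rooted at fig contains: fig, rowan, maple, pine — 4 nodes.

4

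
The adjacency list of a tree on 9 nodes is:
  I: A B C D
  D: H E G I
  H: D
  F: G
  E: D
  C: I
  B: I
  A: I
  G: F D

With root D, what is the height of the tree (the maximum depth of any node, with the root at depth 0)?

The longest root-to-leaf path is D-G-F (2 edges).

2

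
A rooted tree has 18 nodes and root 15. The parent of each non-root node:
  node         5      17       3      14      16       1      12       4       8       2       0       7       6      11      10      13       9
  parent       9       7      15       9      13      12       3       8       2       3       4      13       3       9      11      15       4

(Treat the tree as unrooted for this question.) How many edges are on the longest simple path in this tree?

10

Starting from 17, a farthest node is 10 at distance 10.
One longest path: 17–7–13–15–3–2–8–4–9–11–10.
So the diameter is 10.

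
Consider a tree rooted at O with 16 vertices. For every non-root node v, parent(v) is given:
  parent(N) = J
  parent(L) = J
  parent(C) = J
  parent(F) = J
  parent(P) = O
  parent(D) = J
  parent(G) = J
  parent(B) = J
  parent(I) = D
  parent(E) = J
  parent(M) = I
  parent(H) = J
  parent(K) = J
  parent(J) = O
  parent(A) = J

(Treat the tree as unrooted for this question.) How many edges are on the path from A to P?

3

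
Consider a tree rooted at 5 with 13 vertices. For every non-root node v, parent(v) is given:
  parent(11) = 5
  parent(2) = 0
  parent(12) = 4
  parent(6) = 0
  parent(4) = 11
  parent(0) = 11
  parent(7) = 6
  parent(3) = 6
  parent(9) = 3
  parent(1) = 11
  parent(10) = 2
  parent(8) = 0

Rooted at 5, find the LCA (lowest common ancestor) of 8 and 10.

0

Ancestors of 8 (toward the root): 8, 0, 11, 5.
Ancestors of 10: 10, 2, 0, 11, 5.
The deepest node appearing in both lists is 0.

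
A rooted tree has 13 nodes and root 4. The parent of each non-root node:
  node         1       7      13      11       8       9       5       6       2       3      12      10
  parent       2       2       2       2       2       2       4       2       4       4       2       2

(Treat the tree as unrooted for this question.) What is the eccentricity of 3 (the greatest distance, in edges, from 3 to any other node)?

3

A farthest node from 3 is 7 (8, 13, 12, 6, 10, 1, 11, 9 also at distance 3).
The path 3 – 4 – 2 – 7 has 3 edges.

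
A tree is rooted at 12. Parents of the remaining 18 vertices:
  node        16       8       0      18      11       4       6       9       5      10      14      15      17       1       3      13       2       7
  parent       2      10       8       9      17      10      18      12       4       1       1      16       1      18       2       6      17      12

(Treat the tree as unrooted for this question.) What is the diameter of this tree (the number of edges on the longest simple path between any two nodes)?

8

A longest path is 15 - 16 - 2 - 17 - 1 - 18 - 9 - 12 - 7, with 8 edges.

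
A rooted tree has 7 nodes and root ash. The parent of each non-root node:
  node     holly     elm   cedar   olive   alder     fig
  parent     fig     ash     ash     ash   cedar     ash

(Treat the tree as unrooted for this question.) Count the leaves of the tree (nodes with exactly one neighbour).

Degree-1 nodes: alder, elm, holly, olive — 4 of them.

4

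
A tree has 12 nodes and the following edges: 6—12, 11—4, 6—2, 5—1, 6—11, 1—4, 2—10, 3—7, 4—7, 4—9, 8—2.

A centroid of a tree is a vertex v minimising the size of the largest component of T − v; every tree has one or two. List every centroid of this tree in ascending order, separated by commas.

4, 11

Removing 11 splits the tree into components of sizes 6, 5; the largest is 6 ≤ ⌊12/2⌋ = 6.
4 is adjacent to 11 and is also a centroid (the largest component after removing it is likewise 6).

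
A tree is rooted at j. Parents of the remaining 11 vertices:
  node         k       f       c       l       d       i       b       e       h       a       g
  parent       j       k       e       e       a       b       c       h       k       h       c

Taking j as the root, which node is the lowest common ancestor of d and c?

Path d→root: d a h k j; path c→root: c e h k j.
First common node: h.

h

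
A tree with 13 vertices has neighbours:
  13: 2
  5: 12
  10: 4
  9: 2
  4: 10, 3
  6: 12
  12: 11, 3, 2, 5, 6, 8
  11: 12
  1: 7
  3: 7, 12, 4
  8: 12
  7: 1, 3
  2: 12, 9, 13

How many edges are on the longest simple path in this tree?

BFS from 10 reaches 13 last, at distance 5; BFS from 13 confirms no node is farther.
Path: 10 - 4 - 3 - 12 - 2 - 13.

5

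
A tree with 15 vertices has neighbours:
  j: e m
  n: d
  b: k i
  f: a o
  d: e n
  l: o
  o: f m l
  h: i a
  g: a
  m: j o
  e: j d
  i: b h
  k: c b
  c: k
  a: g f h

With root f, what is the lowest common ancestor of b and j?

f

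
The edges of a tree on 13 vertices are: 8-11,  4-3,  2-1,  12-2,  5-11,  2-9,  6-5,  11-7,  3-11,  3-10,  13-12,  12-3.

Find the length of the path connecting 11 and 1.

4

The path is 11 – 3 – 12 – 2 – 1, which has 4 edges.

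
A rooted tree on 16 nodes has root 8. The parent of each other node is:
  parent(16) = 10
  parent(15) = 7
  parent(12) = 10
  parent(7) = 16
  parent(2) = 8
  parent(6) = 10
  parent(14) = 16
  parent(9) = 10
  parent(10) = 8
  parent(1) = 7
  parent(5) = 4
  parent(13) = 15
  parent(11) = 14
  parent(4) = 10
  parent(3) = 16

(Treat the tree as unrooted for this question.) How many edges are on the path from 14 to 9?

14–16–10–9: 3 edges.

3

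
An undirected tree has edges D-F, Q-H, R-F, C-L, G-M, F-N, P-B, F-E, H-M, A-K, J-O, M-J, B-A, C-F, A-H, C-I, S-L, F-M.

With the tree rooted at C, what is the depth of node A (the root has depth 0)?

C–F–M–H–A — 4 edges.

4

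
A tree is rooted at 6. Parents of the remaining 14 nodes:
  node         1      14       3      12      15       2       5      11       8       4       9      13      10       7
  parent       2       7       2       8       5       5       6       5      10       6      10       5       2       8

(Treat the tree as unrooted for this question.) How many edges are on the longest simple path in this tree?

7

Starting from 4, a farthest node is 14 at distance 7.
One longest path: 4 - 6 - 5 - 2 - 10 - 8 - 7 - 14.
So the diameter is 7.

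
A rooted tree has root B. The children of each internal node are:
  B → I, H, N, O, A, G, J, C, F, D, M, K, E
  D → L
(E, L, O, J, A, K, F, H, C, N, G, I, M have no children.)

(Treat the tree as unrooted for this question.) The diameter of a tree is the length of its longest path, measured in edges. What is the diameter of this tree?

BFS from L reaches J last, at distance 3; BFS from J confirms no node is farther.
Path: L–D–B–J.

3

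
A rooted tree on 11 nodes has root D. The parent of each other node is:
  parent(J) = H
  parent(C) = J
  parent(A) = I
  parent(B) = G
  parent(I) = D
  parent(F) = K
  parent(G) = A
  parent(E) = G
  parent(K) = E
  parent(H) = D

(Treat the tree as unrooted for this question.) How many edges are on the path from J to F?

Walking from J: J - H - D - I - A - G - E - K - F. Length 8.

8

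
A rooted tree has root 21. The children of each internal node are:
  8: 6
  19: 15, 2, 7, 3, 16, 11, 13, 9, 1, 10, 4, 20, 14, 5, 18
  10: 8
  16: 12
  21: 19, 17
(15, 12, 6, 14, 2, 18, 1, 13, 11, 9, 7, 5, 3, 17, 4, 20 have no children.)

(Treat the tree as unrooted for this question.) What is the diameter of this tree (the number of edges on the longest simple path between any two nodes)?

5

BFS from 6 reaches 12 last, at distance 5; BFS from 12 confirms no node is farther.
Path: 6-8-10-19-16-12.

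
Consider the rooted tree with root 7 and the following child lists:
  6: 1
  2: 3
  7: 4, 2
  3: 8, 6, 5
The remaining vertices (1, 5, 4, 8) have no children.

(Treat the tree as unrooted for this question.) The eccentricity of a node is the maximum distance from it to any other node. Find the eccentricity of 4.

5

The node farthest from 4 is 1, via 4 – 7 – 2 – 3 – 6 – 1 — 5 edges.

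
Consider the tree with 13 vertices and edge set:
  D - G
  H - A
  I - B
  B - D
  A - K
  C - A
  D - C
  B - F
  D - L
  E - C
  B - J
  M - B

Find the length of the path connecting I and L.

Walking from I: I - B - D - L. Length 3.

3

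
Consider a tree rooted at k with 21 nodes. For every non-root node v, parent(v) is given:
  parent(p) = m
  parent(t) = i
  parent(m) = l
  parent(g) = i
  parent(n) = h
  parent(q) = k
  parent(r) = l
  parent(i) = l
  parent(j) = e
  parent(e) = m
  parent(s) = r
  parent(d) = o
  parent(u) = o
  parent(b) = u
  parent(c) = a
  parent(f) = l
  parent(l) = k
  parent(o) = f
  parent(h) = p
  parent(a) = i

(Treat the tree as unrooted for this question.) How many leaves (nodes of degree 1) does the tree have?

9

Exactly 9 nodes have a single neighbour: b, c, d, g, j, n, q, s, t.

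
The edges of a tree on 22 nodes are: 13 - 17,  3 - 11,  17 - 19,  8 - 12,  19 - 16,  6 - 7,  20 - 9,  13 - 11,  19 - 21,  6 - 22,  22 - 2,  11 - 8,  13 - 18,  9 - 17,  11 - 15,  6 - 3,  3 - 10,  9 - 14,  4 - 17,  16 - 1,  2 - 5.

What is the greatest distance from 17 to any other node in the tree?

The node farthest from 17 is 5, via 17 – 13 – 11 – 3 – 6 – 22 – 2 – 5 — 7 edges.

7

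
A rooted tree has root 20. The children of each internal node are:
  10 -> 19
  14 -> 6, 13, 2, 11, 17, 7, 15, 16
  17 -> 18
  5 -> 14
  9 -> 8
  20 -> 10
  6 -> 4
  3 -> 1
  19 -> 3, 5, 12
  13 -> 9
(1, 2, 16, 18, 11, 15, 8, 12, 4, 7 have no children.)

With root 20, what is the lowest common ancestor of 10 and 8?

10

Ancestors of 10 (toward the root): 10, 20.
Ancestors of 8: 8, 9, 13, 14, 5, 19, 10, 20.
The deepest node appearing in both lists is 10.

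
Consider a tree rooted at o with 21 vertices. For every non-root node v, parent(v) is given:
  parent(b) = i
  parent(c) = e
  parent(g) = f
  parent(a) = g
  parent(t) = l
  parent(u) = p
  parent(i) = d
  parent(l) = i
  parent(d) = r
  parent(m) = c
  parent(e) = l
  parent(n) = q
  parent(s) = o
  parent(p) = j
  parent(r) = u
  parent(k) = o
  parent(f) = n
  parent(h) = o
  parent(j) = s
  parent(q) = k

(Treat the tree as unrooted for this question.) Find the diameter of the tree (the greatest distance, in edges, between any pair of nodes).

A longest path is m-c-e-l-i-d-r-u-p-j-s-o-k-q-n-f-g-a, with 17 edges.

17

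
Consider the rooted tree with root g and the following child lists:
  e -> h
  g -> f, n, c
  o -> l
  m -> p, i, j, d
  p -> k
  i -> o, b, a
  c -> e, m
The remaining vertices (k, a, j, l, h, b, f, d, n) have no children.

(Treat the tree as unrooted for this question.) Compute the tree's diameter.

A longest path is h – e – c – m – i – o – l, with 6 edges.

6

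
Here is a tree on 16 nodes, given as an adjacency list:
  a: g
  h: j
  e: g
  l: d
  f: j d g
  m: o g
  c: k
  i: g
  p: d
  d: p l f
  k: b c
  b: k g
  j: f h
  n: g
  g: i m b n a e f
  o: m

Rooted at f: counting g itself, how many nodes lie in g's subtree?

10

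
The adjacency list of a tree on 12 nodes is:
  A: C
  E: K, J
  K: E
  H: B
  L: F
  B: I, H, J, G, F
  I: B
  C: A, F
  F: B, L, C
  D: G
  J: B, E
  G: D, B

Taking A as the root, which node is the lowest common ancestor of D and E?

D's ancestor chain is D, G, B, F, C, A and E's is E, J, B, F, C, A; they first meet at B.

B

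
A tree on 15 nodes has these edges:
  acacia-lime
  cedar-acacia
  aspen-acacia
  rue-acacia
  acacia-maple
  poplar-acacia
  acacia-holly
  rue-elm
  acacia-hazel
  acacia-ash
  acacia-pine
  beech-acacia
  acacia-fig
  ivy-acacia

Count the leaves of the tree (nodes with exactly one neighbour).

13

The leaves are ash, aspen, beech, cedar, elm, fig, hazel, holly, ivy, lime, maple, pine, poplar.
That is 13 leaves.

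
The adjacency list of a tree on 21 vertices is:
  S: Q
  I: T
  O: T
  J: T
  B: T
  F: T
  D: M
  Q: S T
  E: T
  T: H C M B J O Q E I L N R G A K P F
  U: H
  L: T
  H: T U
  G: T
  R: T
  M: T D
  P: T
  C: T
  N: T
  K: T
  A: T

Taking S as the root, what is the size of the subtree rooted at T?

19

The subtree rooted at T contains: T, R, L, B, H, M, I, K, F, G, C, O, E, J, N, P, A, U, D — 19 nodes.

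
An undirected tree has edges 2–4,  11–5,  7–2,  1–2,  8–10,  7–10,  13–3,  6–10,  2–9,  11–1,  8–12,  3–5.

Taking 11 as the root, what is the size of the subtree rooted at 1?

The subtree rooted at 1 contains: 1, 2, 7, 9, 4, 10, 8, 6, 12 — 9 nodes.

9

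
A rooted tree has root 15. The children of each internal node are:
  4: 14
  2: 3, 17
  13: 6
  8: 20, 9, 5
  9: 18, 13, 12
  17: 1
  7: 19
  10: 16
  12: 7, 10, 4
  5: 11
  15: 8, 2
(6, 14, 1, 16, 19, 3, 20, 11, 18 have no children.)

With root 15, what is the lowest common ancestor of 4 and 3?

15

Path 4→root: 4 12 9 8 15; path 3→root: 3 2 15.
First common node: 15.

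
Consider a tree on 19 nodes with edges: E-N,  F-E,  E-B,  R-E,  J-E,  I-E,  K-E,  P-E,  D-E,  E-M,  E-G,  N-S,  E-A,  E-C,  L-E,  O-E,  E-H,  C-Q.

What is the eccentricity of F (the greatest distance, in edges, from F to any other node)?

A farthest node from F is S (Q also at distance 3).
The path F–E–N–S has 3 edges.

3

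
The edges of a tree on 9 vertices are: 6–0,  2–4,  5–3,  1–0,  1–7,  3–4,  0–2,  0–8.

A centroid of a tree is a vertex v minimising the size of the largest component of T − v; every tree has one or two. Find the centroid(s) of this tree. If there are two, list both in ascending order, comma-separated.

0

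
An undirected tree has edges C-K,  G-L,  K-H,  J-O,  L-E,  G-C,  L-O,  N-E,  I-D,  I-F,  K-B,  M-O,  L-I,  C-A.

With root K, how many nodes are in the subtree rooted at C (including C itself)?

The subtree rooted at C contains: C, G, A, L, I, E, O, D, F, N, J, M — 12 nodes.

12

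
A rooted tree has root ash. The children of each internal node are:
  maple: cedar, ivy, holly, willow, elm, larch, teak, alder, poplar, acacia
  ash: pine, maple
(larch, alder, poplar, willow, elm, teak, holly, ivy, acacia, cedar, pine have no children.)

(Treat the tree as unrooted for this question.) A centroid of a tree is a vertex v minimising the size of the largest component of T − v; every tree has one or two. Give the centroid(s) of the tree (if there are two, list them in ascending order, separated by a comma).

maple

Delete maple: the remaining components have sizes 2, 1, 1, 1, 1, 1, 1, 1, 1, 1, 1. Max 2 ≤ 6, so maple is a centroid.
Every other node leaves some component of size > 6, so the centroid is unique.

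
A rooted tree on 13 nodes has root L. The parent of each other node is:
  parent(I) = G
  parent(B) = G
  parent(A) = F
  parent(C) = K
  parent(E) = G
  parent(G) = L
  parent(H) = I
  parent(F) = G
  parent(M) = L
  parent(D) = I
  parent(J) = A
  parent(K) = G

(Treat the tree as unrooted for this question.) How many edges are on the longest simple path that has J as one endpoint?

5

The node farthest from J is H (C, D, M also at distance 5), via J-A-F-G-I-H — 5 edges.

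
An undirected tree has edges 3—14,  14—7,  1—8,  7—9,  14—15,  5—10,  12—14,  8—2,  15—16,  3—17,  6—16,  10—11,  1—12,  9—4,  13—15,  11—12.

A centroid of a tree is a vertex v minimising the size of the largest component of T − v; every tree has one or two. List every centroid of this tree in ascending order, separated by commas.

14

Delete 14: the remaining components have sizes 7, 4, 3, 2. Max 7 ≤ 8, so 14 is a centroid.
Every other node leaves some component of size > 8, so the centroid is unique.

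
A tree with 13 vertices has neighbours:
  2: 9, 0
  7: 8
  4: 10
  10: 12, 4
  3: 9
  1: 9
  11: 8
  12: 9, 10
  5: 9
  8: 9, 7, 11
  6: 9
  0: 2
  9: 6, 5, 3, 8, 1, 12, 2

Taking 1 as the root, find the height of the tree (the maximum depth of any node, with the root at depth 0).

4

A deepest node is 4, reached by 1 → 9 → 12 → 10 → 4.
That path has 4 edges, so the height is 4.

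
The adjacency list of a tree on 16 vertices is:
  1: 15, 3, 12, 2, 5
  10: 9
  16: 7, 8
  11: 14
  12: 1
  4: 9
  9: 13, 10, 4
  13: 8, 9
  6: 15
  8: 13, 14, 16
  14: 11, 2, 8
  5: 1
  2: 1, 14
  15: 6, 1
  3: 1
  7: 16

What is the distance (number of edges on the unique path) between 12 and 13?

Walking from 12: 12–1–2–14–8–13. Length 5.

5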